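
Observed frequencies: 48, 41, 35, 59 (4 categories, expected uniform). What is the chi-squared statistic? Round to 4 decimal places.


chi2 = sum((O-E)^2/E), E = total/4
total = 183, E = 183/4 = 45.75
(48 - 45.75)^2 / 45.75 = 5.0625 / 45.75 = 27/244 ≈ 0.110656
(41 - 45.75)^2 / 45.75 = 22.5625 / 45.75 = 361/732 ≈ 0.493169
(35 - 45.75)^2 / 45.75 = 115.5625 / 45.75 = 1849/732 ≈ 2.525956
(59 - 45.75)^2 / 45.75 = 175.5625 / 45.75 = 2809/732 ≈ 3.837432
chi2 = 425/61 ≈ 6.967213

6.9672


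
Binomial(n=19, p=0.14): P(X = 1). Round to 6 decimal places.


P = C(n,k) * p^k * (1-p)^(n-k)
C(19,1) = 19
p^k = 0.14^1 = 0.14
(1-p)^(n-k) = 0.86^18 ≈ 0.06621740
P = 19 * 0.14 * 0.06621740 ≈ 0.176138

0.176138


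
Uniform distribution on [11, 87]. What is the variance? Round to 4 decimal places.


Var = (b-a)^2 / 12
(b-a)^2 = (87 - 11)^2 = 5776
Var = 5776/12 ≈ 481.333333

481.3333


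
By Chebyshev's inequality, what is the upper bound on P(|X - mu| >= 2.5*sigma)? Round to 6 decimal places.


P <= 1/k^2
k^2 = 2.5^2 = 6.25
1/k^2 = 1 / 6.25 = 0.16

0.160000


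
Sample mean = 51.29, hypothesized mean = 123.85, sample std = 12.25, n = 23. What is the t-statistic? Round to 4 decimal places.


t = (xbar - mu0) / (s/sqrt(n))
xbar - mu0 = 51.29 - 123.85 = -72.56
sqrt(23) ≈ 4.79583152
s/sqrt(n) = 12.25 / 4.79583152 ≈ 2.55430157
t = -72.56 / 2.55430157 ≈ -28.406982

-28.4070


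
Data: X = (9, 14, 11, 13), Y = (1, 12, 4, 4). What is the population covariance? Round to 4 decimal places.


Cov = (1/n)*sum((xi-xbar)(yi-ybar))
n = 4, xbar = 47/4 = 11.75, ybar = 21/4 = 5.25
sum((xi-xbar)(yi-ybar)) = 26.25
Cov = 26.25 / 4 = 6.5625

6.5625


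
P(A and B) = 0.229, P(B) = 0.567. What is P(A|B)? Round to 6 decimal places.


P(A|B) = P(A and B) / P(B) = 0.229 / 0.567 = 229/567 ≈ 0.40388007

0.403880


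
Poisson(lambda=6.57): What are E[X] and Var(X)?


E[X] = Var(X) = lambda = 6.57

6.57, 6.57


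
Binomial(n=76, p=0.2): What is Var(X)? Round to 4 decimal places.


Var = n*p*(1-p) = 76 * 0.2 * 0.8 = 12.16

12.1600


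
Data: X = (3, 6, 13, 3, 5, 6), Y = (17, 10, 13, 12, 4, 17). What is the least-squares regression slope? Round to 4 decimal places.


b = sum((xi-xbar)(yi-ybar)) / sum((xi-xbar)^2)
n = 6, xbar = 36/6 = 6, ybar = 73/6 ≈ 12.166667
Sxy = sum((xi-xbar)(yi-ybar)) = 0
Sxx = sum((xi-xbar)^2) = 68
b = Sxy / Sxx = 0

0.0000


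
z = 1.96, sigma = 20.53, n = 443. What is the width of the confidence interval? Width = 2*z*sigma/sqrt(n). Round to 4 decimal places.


width = 2*z*sigma/sqrt(n)
2*z*sigma = 2 * 1.96 * 20.53 = 80.4776
sqrt(443) ≈ 21.047565
width = 80.4776 / 21.047565 ≈ 3.823606

3.8236


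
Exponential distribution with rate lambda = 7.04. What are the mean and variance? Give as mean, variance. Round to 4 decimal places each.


mean = 1/lam, var = 1/lam^2
mean = 1 / 7.04 = 25/176 ≈ 0.142045
lam^2 = 7.04^2 = 49.5616
var = 1 / 49.5616 ≈ 0.020177

0.1420, 0.0202


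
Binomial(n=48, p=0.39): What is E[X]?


E[X] = n*p = 48 * 0.39 = 18.72

18.72


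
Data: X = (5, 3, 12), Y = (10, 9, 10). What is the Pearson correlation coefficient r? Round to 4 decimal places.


r = sum((xi-xbar)(yi-ybar)) / sqrt(sum((xi-xbar)^2) * sum((yi-ybar)^2))
n = 3, xbar = 20/3 ≈ 6.666667, ybar = 29/3 ≈ 9.666667
Sxy = sum((xi-xbar)(yi-ybar)) = 11/3 ≈ 3.666667
Sxx = sum((xi-xbar)^2) = 134/3 ≈ 44.666667
Syy = sum((yi-ybar)^2) = 2/3 ≈ 0.666667
sqrt(Sxx*Syy) ≈ 5.456902
r = Sxy / sqrt(Sxx*Syy) = 3.666667 / 5.456902 ≈ 0.671932

0.6719


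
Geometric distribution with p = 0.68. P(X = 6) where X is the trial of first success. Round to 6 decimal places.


P = (1-p)^(k-1) * p
(1-p)^(k-1) = 0.32^5 ≈ 0.003355443
P = 0.003355443 * 0.68 ≈ 0.002281701

0.002282


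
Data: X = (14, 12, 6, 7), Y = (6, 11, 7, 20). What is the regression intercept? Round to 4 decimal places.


a = ybar - b*xbar, where b = sum((xi-xbar)(yi-ybar)) / sum((xi-xbar)^2)
n = 4, xbar = 39/4 = 9.75, ybar = 44/4 = 11
Sxy = sum((xi-xbar)(yi-ybar)) = -31
Sxx = sum((xi-xbar)^2) = 44.75
b = Sxy / Sxx = -124/179 ≈ -0.692737
a = 11 - (-0.692737) * 9.75 = 3178/179 ≈ 17.754190

17.7542


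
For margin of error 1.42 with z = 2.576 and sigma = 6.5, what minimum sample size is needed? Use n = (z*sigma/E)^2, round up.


z*sigma/E = 2.576 * 6.5 / 1.42 = 4186/355 ≈ 11.791549
(z*sigma/E)^2 ≈ 139.040635
round up: n = 140

140


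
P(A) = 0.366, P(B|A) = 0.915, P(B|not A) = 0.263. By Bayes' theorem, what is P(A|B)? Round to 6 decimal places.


P(A|B) = P(B|A)*P(A) / P(B), P(B) = P(B|A)*P(A) + P(B|not A)*P(not A)
P(B|A)*P(A) = 0.915 * 0.366 = 0.33489
P(B|not A)*P(not A) = 0.263 * 0.634 = 0.166742
P(B) = 0.33489 + 0.166742 = 0.501632
P(A|B) = 0.33489 / 0.501632 ≈ 0.66760095

0.667601


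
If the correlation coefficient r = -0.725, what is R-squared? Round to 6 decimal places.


R^2 = r^2 = (-0.725)^2 = 0.525625

0.525625


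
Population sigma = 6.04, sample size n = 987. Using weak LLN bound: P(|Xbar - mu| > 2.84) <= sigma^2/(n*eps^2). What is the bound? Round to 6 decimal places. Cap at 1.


bound = min(1, sigma^2/(n*eps^2))
sigma^2 = 6.04^2 = 36.4816
n*eps^2 = 987 * 2.84^2 = 987 * 8.0656 = 7960.7472
sigma^2/(n*eps^2) = 36.4816 / 7960.7472 ≈ 0.00458269

0.004583


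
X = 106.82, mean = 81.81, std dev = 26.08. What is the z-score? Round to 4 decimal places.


z = (X - mu) / sigma
X - mu = 106.82 - 81.81 = 25.01
z = 25.01 / 26.08 = 2501/2608 ≈ 0.958972

0.9590


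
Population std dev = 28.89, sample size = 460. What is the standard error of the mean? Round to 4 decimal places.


SE = sigma / sqrt(n)
sqrt(460) ≈ 21.447611
SE = 28.89 / 21.447611 ≈ 1.347003

1.3470


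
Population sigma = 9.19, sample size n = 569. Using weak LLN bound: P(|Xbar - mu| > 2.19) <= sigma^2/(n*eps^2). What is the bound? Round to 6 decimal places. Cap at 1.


bound = min(1, sigma^2/(n*eps^2))
sigma^2 = 9.19^2 = 84.4561
n*eps^2 = 569 * 2.19^2 = 569 * 4.7961 = 2728.9809
sigma^2/(n*eps^2) = 84.4561 / 2728.9809 ≈ 0.03094785

0.030948


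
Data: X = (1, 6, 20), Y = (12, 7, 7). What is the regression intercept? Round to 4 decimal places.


a = ybar - b*xbar, where b = sum((xi-xbar)(yi-ybar)) / sum((xi-xbar)^2)
n = 3, xbar = 27/3 = 9, ybar = 26/3 ≈ 8.666667
Sxy = sum((xi-xbar)(yi-ybar)) = -40
Sxx = sum((xi-xbar)^2) = 194
b = Sxy / Sxx = -20/97 ≈ -0.206186
a = 8.666667 - (-0.206186) * 9 = 3062/291 ≈ 10.522337

10.5223


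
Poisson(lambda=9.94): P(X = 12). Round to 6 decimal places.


P = e^(-lam) * lam^k / k!
e^(-9.94) ≈ 0.00004820730
lam^k = 9.94^12 ≈ 930329115404.297264
k! = 12! = 479001600
P = 0.00004820730 * 930329115404.297264 / 479001600 ≈ 0.093629

0.093629


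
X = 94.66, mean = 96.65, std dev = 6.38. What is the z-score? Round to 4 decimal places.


z = (X - mu) / sigma
X - mu = 94.66 - 96.65 = -1.99
z = -1.99 / 6.38 = -199/638 ≈ -0.311912

-0.3119


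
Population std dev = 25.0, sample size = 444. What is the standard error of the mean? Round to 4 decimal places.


SE = sigma / sqrt(n)
sqrt(444) ≈ 21.071308
SE = 25.0 / 21.071308 ≈ 1.186447

1.1864


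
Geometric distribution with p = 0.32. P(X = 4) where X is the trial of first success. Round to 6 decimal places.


P = (1-p)^(k-1) * p
(1-p)^(k-1) = 0.68^3 = 0.314432
P = 0.314432 * 0.32 ≈ 0.1006182

0.100618


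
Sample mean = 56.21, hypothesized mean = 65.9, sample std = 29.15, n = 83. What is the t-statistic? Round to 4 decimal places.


t = (xbar - mu0) / (s/sqrt(n))
xbar - mu0 = 56.21 - 65.9 = -9.69
sqrt(83) ≈ 9.11043358
s/sqrt(n) = 29.15 / 9.11043358 ≈ 3.19962818
t = -9.69 / 3.19962818 ≈ -3.028477

-3.0285


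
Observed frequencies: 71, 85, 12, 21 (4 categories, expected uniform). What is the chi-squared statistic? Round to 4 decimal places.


chi2 = sum((O-E)^2/E), E = total/4
total = 189, E = 189/4 = 47.25
(71 - 47.25)^2 / 47.25 = 564.0625 / 47.25 = 9025/756 ≈ 11.937831
(85 - 47.25)^2 / 47.25 = 1425.0625 / 47.25 = 22801/756 ≈ 30.160053
(12 - 47.25)^2 / 47.25 = 1242.5625 / 47.25 = 2209/84 ≈ 26.297619
(21 - 47.25)^2 / 47.25 = 689.0625 / 47.25 = 175/12 ≈ 14.583333
chi2 = 15683/189 ≈ 82.978836

82.9788


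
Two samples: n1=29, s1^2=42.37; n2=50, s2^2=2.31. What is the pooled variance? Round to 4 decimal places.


sp^2 = ((n1-1)*s1^2 + (n2-1)*s2^2)/(n1+n2-2)
(n1-1)*s1^2 = 28 * 42.37 = 1186.36
(n2-1)*s2^2 = 49 * 2.31 = 113.19
numerator = 1186.36 + 113.19 = 1299.55
n1+n2-2 = 77
sp^2 = 1299.55 / 77 = 3713/220 ≈ 16.877273

16.8773


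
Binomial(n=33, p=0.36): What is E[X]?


E[X] = n*p = 33 * 0.36 = 11.88

11.88


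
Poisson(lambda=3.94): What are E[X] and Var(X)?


E[X] = Var(X) = lambda = 3.94

3.94, 3.94


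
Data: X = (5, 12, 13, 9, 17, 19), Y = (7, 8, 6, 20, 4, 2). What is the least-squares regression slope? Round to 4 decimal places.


b = sum((xi-xbar)(yi-ybar)) / sum((xi-xbar)^2)
n = 6, xbar = 75/6 = 12.5, ybar = 47/6 ≈ 7.833333
Sxy = sum((xi-xbar)(yi-ybar)) = -92.5
Sxx = sum((xi-xbar)^2) = 131.5
b = Sxy / Sxx = -185/263 ≈ -0.703422

-0.7034


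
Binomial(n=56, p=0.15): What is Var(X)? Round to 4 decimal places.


Var = n*p*(1-p) = 56 * 0.15 * 0.85 = 7.14

7.1400


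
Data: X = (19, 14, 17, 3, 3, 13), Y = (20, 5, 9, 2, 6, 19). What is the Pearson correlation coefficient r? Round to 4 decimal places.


r = sum((xi-xbar)(yi-ybar)) / sqrt(sum((xi-xbar)^2) * sum((yi-ybar)^2))
n = 6, xbar = 69/6 = 11.5, ybar = 61/6 ≈ 10.166667
Sxy = sum((xi-xbar)(yi-ybar)) = 172.5
Sxx = sum((xi-xbar)^2) = 239.5
Syy = sum((yi-ybar)^2) = 1721/6 ≈ 286.833333
sqrt(Sxx*Syy) ≈ 262.100331
r = Sxy / sqrt(Sxx*Syy) = 172.5 / 262.100331 ≈ 0.658145

0.6581


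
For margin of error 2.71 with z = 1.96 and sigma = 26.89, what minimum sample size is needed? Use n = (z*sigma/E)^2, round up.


z*sigma/E = 1.96 * 26.89 / 2.71 = 131761/6775 ≈ 19.448118
(z*sigma/E)^2 ≈ 378.229297
round up: n = 379

379


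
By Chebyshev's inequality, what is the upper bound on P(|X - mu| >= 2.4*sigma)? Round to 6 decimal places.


P <= 1/k^2
k^2 = 2.4^2 = 5.76
1/k^2 = 1 / 5.76 = 25/144 ≈ 0.17361111

0.173611


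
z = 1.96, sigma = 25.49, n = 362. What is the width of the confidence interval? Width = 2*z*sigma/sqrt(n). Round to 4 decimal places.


width = 2*z*sigma/sqrt(n)
2*z*sigma = 2 * 1.96 * 25.49 = 99.9208
sqrt(362) ≈ 19.026298
width = 99.9208 / 19.026298 ≈ 5.251721

5.2517


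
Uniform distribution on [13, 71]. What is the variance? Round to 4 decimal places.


Var = (b-a)^2 / 12
(b-a)^2 = (71 - 13)^2 = 3364
Var = 3364/12 ≈ 280.333333

280.3333


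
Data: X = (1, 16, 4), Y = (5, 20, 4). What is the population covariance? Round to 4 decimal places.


Cov = (1/n)*sum((xi-xbar)(yi-ybar))
n = 3, xbar = 21/3 = 7, ybar = 29/3 ≈ 9.666667
sum((xi-xbar)(yi-ybar)) = 138
Cov = 138 / 3 = 46

46.0000


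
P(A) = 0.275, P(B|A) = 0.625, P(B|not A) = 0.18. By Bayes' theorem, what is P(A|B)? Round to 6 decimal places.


P(A|B) = P(B|A)*P(A) / P(B), P(B) = P(B|A)*P(A) + P(B|not A)*P(not A)
P(B|A)*P(A) = 0.625 * 0.275 = 0.171875
P(B|not A)*P(not A) = 0.18 * 0.725 = 0.1305
P(B) = 0.171875 + 0.1305 = 0.302375
P(A|B) = 0.171875 / 0.302375 = 1375/2419 ≈ 0.56841670

0.568417


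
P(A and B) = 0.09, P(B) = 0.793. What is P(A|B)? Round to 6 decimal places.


P(A|B) = P(A and B) / P(B) = 0.09 / 0.793 = 90/793 ≈ 0.11349306

0.113493


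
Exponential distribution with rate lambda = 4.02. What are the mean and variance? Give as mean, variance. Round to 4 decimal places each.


mean = 1/lam, var = 1/lam^2
mean = 1 / 4.02 = 50/201 ≈ 0.248756
lam^2 = 4.02^2 = 16.1604
var = 1 / 16.1604 ≈ 0.061880

0.2488, 0.0619


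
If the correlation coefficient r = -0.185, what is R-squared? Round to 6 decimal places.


R^2 = r^2 = (-0.185)^2 = 0.034225

0.034225


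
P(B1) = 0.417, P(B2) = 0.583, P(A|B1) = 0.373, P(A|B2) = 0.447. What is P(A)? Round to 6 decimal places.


P(A) = P(A|B1)*P(B1) + P(A|B2)*P(B2)
P(A|B1)*P(B1) = 0.373 * 0.417 = 0.155541
P(A|B2)*P(B2) = 0.447 * 0.583 = 0.260601
P(A) = 0.155541 + 0.260601 = 0.416142

0.416142


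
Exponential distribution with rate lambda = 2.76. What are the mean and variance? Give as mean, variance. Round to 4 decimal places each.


mean = 1/lam, var = 1/lam^2
mean = 1 / 2.76 = 25/69 ≈ 0.362319
lam^2 = 2.76^2 = 7.6176
var = 1 / 7.6176 = 625/4761 ≈ 0.131275

0.3623, 0.1313


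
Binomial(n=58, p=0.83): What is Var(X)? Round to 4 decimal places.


Var = n*p*(1-p) = 58 * 0.83 * 0.17 = 8.1838

8.1838


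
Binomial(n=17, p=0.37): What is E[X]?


E[X] = n*p = 17 * 0.37 = 6.29

6.29


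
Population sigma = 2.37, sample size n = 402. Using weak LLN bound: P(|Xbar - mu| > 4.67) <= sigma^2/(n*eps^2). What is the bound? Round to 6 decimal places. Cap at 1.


bound = min(1, sigma^2/(n*eps^2))
sigma^2 = 2.37^2 = 5.6169
n*eps^2 = 402 * 4.67^2 = 402 * 21.8089 = 8767.1778
sigma^2/(n*eps^2) = 5.6169 / 8767.1778 ≈ 0.00064067

0.000641


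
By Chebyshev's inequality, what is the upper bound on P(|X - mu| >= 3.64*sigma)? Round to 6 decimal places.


P <= 1/k^2
k^2 = 3.64^2 = 13.2496
1/k^2 = 1 / 13.2496 = 625/8281 ≈ 0.07547398

0.075474


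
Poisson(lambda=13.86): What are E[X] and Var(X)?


E[X] = Var(X) = lambda = 13.86

13.86, 13.86


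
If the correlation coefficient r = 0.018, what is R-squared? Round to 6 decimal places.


R^2 = r^2 = (0.018)^2 = 0.000324

0.000324


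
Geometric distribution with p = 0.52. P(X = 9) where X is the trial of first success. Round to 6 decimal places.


P = (1-p)^(k-1) * p
(1-p)^(k-1) = 0.48^8 ≈ 0.002817928
P = 0.002817928 * 0.52 ≈ 0.001465323

0.001465


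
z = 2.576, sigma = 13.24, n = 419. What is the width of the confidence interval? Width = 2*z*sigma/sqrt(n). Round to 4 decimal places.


width = 2*z*sigma/sqrt(n)
2*z*sigma = 2 * 2.576 * 13.24 = 68.21248
sqrt(419) ≈ 20.469489
width = 68.21248 / 20.469489 ≈ 3.332398

3.3324


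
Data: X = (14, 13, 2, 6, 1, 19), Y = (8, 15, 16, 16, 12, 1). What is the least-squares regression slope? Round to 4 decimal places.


b = sum((xi-xbar)(yi-ybar)) / sum((xi-xbar)^2)
n = 6, xbar = 55/6 ≈ 9.166667, ybar = 68/6 = 34/3 ≈ 11.333333
Sxy = sum((xi-xbar)(yi-ybar)) = -472/3 ≈ -157.333333
Sxx = sum((xi-xbar)^2) = 1577/6 ≈ 262.833333
b = Sxy / Sxx = -944/1577 ≈ -0.598605

-0.5986


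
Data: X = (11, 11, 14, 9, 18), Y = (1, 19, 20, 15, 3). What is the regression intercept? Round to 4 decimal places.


a = ybar - b*xbar, where b = sum((xi-xbar)(yi-ybar)) / sum((xi-xbar)^2)
n = 5, xbar = 63/5 = 12.6, ybar = 58/5 = 11.6
Sxy = sum((xi-xbar)(yi-ybar)) = -41.8
Sxx = sum((xi-xbar)^2) = 49.2
b = Sxy / Sxx = -209/246 ≈ -0.849593
a = 11.6 - (-0.849593) * 12.6 = 1829/82 ≈ 22.304878

22.3049


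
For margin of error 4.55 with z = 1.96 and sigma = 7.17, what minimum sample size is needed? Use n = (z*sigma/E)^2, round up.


z*sigma/E = 1.96 * 7.17 / 4.55 = 5019/1625 ≈ 3.088615
(z*sigma/E)^2 ≈ 9.539545
round up: n = 10

10


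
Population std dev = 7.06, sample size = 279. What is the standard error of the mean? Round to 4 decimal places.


SE = sigma / sqrt(n)
sqrt(279) ≈ 16.703293
SE = 7.06 / 16.703293 ≈ 0.422671

0.4227


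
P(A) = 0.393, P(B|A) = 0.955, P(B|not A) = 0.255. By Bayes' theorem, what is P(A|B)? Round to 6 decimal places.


P(A|B) = P(B|A)*P(A) / P(B), P(B) = P(B|A)*P(A) + P(B|not A)*P(not A)
P(B|A)*P(A) = 0.955 * 0.393 = 0.375315
P(B|not A)*P(not A) = 0.255 * 0.607 = 0.154785
P(B) = 0.375315 + 0.154785 = 0.5301
P(A|B) = 0.375315 / 0.5301 ≈ 0.70800792

0.708008


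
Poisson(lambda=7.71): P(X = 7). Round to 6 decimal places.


P = e^(-lam) * lam^k / k!
e^(-7.71) ≈ 0.0004483215
lam^k = 7.71^7 ≈ 1619498.858954
k! = 7! = 5040
P = 0.0004483215 * 1619498.858954 / 5040 ≈ 0.144059

0.144059


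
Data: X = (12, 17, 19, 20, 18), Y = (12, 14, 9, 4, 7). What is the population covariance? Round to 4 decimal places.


Cov = (1/n)*sum((xi-xbar)(yi-ybar))
n = 5, xbar = 86/5 = 17.2, ybar = 46/5 = 9.2
sum((xi-xbar)(yi-ybar)) = -32.2
Cov = -32.2 / 5 = -6.44

-6.4400


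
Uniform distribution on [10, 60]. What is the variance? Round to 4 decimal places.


Var = (b-a)^2 / 12
(b-a)^2 = (60 - 10)^2 = 2500
Var = 2500/12 ≈ 208.333333

208.3333


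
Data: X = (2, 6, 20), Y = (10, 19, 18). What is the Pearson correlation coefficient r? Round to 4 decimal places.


r = sum((xi-xbar)(yi-ybar)) / sqrt(sum((xi-xbar)^2) * sum((yi-ybar)^2))
n = 3, xbar = 28/3 ≈ 9.333333, ybar = 47/3 ≈ 15.666667
Sxy = sum((xi-xbar)(yi-ybar)) = 166/3 ≈ 55.333333
Sxx = sum((xi-xbar)^2) = 536/3 ≈ 178.666667
Syy = sum((yi-ybar)^2) = 146/3 ≈ 48.666667
sqrt(Sxx*Syy) ≈ 93.247580
r = Sxy / sqrt(Sxx*Syy) = 55.333333 / 93.247580 ≈ 0.593402

0.5934


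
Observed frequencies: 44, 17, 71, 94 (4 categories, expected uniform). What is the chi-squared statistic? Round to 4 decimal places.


chi2 = sum((O-E)^2/E), E = total/4
total = 226, E = 226/4 = 56.5
(44 - 56.5)^2 / 56.5 = 156.25 / 56.5 = 625/226 ≈ 2.765487
(17 - 56.5)^2 / 56.5 = 1560.25 / 56.5 = 6241/226 ≈ 27.615044
(71 - 56.5)^2 / 56.5 = 210.25 / 56.5 = 841/226 ≈ 3.721239
(94 - 56.5)^2 / 56.5 = 1406.25 / 56.5 = 5625/226 ≈ 24.889381
chi2 = 6666/113 ≈ 58.991150

58.9912


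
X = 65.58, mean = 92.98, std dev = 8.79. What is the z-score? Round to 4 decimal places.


z = (X - mu) / sigma
X - mu = 65.58 - 92.98 = -27.4
z = -27.4 / 8.79 = -2740/879 ≈ -3.117179

-3.1172


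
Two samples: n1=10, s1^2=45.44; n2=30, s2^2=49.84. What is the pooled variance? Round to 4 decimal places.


sp^2 = ((n1-1)*s1^2 + (n2-1)*s2^2)/(n1+n2-2)
(n1-1)*s1^2 = 9 * 45.44 = 408.96
(n2-1)*s2^2 = 29 * 49.84 = 1445.36
numerator = 408.96 + 1445.36 = 1854.32
n1+n2-2 = 38
sp^2 = 1854.32 / 38 = 23179/475 ≈ 48.797895

48.7979


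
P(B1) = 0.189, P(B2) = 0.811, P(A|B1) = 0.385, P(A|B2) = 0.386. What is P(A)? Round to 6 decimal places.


P(A) = P(A|B1)*P(B1) + P(A|B2)*P(B2)
P(A|B1)*P(B1) = 0.385 * 0.189 = 0.072765
P(A|B2)*P(B2) = 0.386 * 0.811 = 0.313046
P(A) = 0.072765 + 0.313046 = 0.385811

0.385811


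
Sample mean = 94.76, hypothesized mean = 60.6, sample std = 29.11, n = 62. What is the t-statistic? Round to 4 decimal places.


t = (xbar - mu0) / (s/sqrt(n))
xbar - mu0 = 94.76 - 60.6 = 34.16
sqrt(62) ≈ 7.87400787
s/sqrt(n) = 29.11 / 7.87400787 ≈ 3.69697370
t = 34.16 / 3.69697370 ≈ 9.239990

9.2400


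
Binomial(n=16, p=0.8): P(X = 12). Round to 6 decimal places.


P = C(n,k) * p^k * (1-p)^(n-k)
C(16,12) = 1820
p^k = 0.8^12 ≈ 0.06871948
(1-p)^(n-k) = 0.2^4 = 0.0016
P = 1820 * 0.06871948 * 0.0016 ≈ 0.200111

0.200111


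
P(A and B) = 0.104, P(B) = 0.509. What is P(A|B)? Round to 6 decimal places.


P(A|B) = P(A and B) / P(B) = 0.104 / 0.509 = 104/509 ≈ 0.20432220

0.204322


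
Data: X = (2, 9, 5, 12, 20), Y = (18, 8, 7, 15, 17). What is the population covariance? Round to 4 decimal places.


Cov = (1/n)*sum((xi-xbar)(yi-ybar))
n = 5, xbar = 48/5 = 9.6, ybar = 65/5 = 13
sum((xi-xbar)(yi-ybar)) = 39
Cov = 39 / 5 = 7.8

7.8000


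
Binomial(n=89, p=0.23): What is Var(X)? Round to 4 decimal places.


Var = n*p*(1-p) = 89 * 0.23 * 0.77 = 15.7619

15.7619


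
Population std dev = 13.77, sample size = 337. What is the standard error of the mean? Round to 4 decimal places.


SE = sigma / sqrt(n)
sqrt(337) ≈ 18.357560
SE = 13.77 / 18.357560 ≈ 0.750100

0.7501


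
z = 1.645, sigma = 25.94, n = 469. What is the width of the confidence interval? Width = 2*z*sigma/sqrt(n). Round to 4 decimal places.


width = 2*z*sigma/sqrt(n)
2*z*sigma = 2 * 1.645 * 25.94 = 85.3426
sqrt(469) ≈ 21.656408
width = 85.3426 / 21.656408 ≈ 3.940755

3.9408


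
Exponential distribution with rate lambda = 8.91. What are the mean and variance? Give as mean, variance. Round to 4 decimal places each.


mean = 1/lam, var = 1/lam^2
mean = 1 / 8.91 = 100/891 ≈ 0.112233
lam^2 = 8.91^2 = 79.3881
var = 1 / 79.3881 ≈ 0.012596

0.1122, 0.0126


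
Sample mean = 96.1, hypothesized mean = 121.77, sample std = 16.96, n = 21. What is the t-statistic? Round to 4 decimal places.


t = (xbar - mu0) / (s/sqrt(n))
xbar - mu0 = 96.1 - 121.77 = -25.67
sqrt(21) ≈ 4.58257569
s/sqrt(n) = 16.96 / 4.58257569 ≈ 3.70097542
t = -25.67 / 3.70097542 ≈ -6.936009

-6.9360


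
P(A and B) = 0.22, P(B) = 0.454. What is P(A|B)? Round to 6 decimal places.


P(A|B) = P(A and B) / P(B) = 0.22 / 0.454 = 110/227 ≈ 0.48458150

0.484581


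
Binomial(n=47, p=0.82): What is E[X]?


E[X] = n*p = 47 * 0.82 = 38.54

38.54


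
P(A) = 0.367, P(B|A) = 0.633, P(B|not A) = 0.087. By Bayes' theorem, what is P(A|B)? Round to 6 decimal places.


P(A|B) = P(B|A)*P(A) / P(B), P(B) = P(B|A)*P(A) + P(B|not A)*P(not A)
P(B|A)*P(A) = 0.633 * 0.367 = 0.232311
P(B|not A)*P(not A) = 0.087 * 0.633 = 0.055071
P(B) = 0.232311 + 0.055071 = 0.287382
P(A|B) = 0.232311 / 0.287382 = 367/454 ≈ 0.80837004

0.808370


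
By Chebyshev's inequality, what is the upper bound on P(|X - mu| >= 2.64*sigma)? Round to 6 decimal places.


P <= 1/k^2
k^2 = 2.64^2 = 6.9696
1/k^2 = 1 / 6.9696 = 625/4356 ≈ 0.14348026

0.143480


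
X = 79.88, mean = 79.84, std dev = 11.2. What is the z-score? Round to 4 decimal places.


z = (X - mu) / sigma
X - mu = 79.88 - 79.84 = 0.04
z = 0.04 / 11.2 = 1/280 ≈ 0.003571

0.0036


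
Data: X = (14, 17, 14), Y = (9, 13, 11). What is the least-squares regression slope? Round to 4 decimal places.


b = sum((xi-xbar)(yi-ybar)) / sum((xi-xbar)^2)
n = 3, xbar = 45/3 = 15, ybar = 33/3 = 11
Sxy = sum((xi-xbar)(yi-ybar)) = 6
Sxx = sum((xi-xbar)^2) = 6
b = Sxy / Sxx = 1

1.0000


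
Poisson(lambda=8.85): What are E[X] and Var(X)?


E[X] = Var(X) = lambda = 8.85

8.85, 8.85


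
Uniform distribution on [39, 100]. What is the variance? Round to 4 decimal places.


Var = (b-a)^2 / 12
(b-a)^2 = (100 - 39)^2 = 3721
Var = 3721/12 ≈ 310.083333

310.0833


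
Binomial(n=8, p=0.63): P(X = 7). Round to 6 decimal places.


P = C(n,k) * p^k * (1-p)^(n-k)
C(8,7) = 8
p^k = 0.63^7 ≈ 0.03938981
(1-p)^(n-k) = 0.37^1 = 0.37
P = 8 * 0.03938981 * 0.37 ≈ 0.116594

0.116594


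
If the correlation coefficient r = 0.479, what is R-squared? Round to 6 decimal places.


R^2 = r^2 = (0.479)^2 = 0.229441

0.229441


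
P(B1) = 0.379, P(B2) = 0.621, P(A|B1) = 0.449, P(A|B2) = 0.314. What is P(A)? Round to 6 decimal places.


P(A) = P(A|B1)*P(B1) + P(A|B2)*P(B2)
P(A|B1)*P(B1) = 0.449 * 0.379 = 0.170171
P(A|B2)*P(B2) = 0.314 * 0.621 = 0.194994
P(A) = 0.170171 + 0.194994 = 0.365165

0.365165


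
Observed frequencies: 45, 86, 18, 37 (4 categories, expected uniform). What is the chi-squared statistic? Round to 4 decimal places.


chi2 = sum((O-E)^2/E), E = total/4
total = 186, E = 186/4 = 46.5
(45 - 46.5)^2 / 46.5 = 2.25 / 46.5 = 3/62 ≈ 0.048387
(86 - 46.5)^2 / 46.5 = 1560.25 / 46.5 = 6241/186 ≈ 33.553763
(18 - 46.5)^2 / 46.5 = 812.25 / 46.5 = 1083/62 ≈ 17.467742
(37 - 46.5)^2 / 46.5 = 90.25 / 46.5 = 361/186 ≈ 1.940860
chi2 = 4930/93 ≈ 53.010753

53.0108


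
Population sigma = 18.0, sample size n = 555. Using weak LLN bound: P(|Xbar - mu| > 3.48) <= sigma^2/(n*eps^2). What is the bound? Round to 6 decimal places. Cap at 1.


bound = min(1, sigma^2/(n*eps^2))
sigma^2 = 18.0^2 = 324
n*eps^2 = 555 * 3.48^2 = 555 * 12.1104 = 6721.272
sigma^2/(n*eps^2) = 324 / 6721.272 ≈ 0.04820516

0.048205


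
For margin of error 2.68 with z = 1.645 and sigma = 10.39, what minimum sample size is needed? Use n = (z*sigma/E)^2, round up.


z*sigma/E = 1.645 * 10.39 / 2.68 ≈ 6.377444
(z*sigma/E)^2 ≈ 40.671792
round up: n = 41

41


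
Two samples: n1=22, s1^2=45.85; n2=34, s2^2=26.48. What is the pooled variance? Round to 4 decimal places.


sp^2 = ((n1-1)*s1^2 + (n2-1)*s2^2)/(n1+n2-2)
(n1-1)*s1^2 = 21 * 45.85 = 962.85
(n2-1)*s2^2 = 33 * 26.48 = 873.84
numerator = 962.85 + 873.84 = 1836.69
n1+n2-2 = 54
sp^2 = 1836.69 / 54 = 61223/1800 ≈ 34.012778

34.0128


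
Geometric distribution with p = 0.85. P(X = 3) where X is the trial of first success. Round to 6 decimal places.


P = (1-p)^(k-1) * p
(1-p)^(k-1) = 0.15^2 = 0.0225
P = 0.0225 * 0.85 = 0.019125

0.019125


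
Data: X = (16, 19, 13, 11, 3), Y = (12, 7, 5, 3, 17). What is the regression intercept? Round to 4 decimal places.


a = ybar - b*xbar, where b = sum((xi-xbar)(yi-ybar)) / sum((xi-xbar)^2)
n = 5, xbar = 62/5 = 12.4, ybar = 44/5 = 8.8
Sxy = sum((xi-xbar)(yi-ybar)) = -71.6
Sxx = sum((xi-xbar)^2) = 147.2
b = Sxy / Sxx = -179/368 ≈ -0.486413
a = 8.8 - (-0.486413) * 12.4 = 2729/184 ≈ 14.831522

14.8315


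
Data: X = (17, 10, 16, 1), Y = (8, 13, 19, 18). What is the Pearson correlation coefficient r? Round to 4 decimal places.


r = sum((xi-xbar)(yi-ybar)) / sqrt(sum((xi-xbar)^2) * sum((yi-ybar)^2))
n = 4, xbar = 44/4 = 11, ybar = 58/4 = 14.5
Sxy = sum((xi-xbar)(yi-ybar)) = -50
Sxx = sum((xi-xbar)^2) = 162
Syy = sum((yi-ybar)^2) = 77
sqrt(Sxx*Syy) ≈ 111.687063
r = Sxy / sqrt(Sxx*Syy) = -50 / 111.687063 ≈ -0.447679

-0.4477


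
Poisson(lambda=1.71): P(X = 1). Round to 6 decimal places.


P = e^(-lam) * lam^k / k!
e^(-1.71) ≈ 0.1808658
lam^k = 1.71^1 = 1.71
k! = 1! = 1
P = 0.1808658 * 1.71 / 1 ≈ 0.309281

0.309281


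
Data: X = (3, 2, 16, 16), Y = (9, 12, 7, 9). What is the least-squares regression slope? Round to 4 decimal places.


b = sum((xi-xbar)(yi-ybar)) / sum((xi-xbar)^2)
n = 4, xbar = 37/4 = 9.25, ybar = 37/4 = 9.25
Sxy = sum((xi-xbar)(yi-ybar)) = -35.25
Sxx = sum((xi-xbar)^2) = 182.75
b = Sxy / Sxx = -141/731 ≈ -0.192886

-0.1929


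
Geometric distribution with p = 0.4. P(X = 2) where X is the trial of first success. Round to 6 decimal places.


P = (1-p)^(k-1) * p
(1-p)^(k-1) = 0.6^1 = 0.6
P = 0.6 * 0.4 = 0.24

0.240000


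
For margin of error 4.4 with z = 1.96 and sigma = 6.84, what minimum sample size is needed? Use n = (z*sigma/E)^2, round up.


z*sigma/E = 1.96 * 6.84 / 4.4 = 8379/2750 ≈ 3.046909
(z*sigma/E)^2 ≈ 9.283655
round up: n = 10

10


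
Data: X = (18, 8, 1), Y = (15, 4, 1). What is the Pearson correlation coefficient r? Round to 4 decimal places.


r = sum((xi-xbar)(yi-ybar)) / sqrt(sum((xi-xbar)^2) * sum((yi-ybar)^2))
n = 3, xbar = 27/3 = 9, ybar = 20/3 ≈ 6.666667
Sxy = sum((xi-xbar)(yi-ybar)) = 123
Sxx = sum((xi-xbar)^2) = 146
Syy = sum((yi-ybar)^2) = 326/3 ≈ 108.666667
sqrt(Sxx*Syy) ≈ 125.957665
r = Sxy / sqrt(Sxx*Syy) = 123 / 125.957665 ≈ 0.976519

0.9765


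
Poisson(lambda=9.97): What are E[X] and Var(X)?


E[X] = Var(X) = lambda = 9.97

9.97, 9.97


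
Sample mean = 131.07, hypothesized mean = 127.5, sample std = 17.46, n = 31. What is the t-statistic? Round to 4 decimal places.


t = (xbar - mu0) / (s/sqrt(n))
xbar - mu0 = 131.07 - 127.5 = 3.57
sqrt(31) ≈ 5.56776436
s/sqrt(n) = 17.46 / 5.56776436 ≈ 3.13590857
t = 3.57 / 3.13590857 ≈ 1.138426

1.1384


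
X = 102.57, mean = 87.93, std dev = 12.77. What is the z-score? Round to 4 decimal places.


z = (X - mu) / sigma
X - mu = 102.57 - 87.93 = 14.64
z = 14.64 / 12.77 = 1464/1277 ≈ 1.146437

1.1464


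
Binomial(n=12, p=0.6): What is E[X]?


E[X] = n*p = 12 * 0.6 = 7.2

7.2


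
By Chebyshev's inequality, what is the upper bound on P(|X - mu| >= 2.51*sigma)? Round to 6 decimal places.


P <= 1/k^2
k^2 = 2.51^2 = 6.3001
1/k^2 = 1 / 6.3001 ≈ 0.15872764

0.158728


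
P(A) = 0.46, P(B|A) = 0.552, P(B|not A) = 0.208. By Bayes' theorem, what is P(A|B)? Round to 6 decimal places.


P(A|B) = P(B|A)*P(A) / P(B), P(B) = P(B|A)*P(A) + P(B|not A)*P(not A)
P(B|A)*P(A) = 0.552 * 0.46 = 0.25392
P(B|not A)*P(not A) = 0.208 * 0.54 = 0.11232
P(B) = 0.25392 + 0.11232 = 0.36624
P(A|B) = 0.25392 / 0.36624 = 529/763 ≈ 0.69331586

0.693316


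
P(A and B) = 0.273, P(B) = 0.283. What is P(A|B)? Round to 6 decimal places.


P(A|B) = P(A and B) / P(B) = 0.273 / 0.283 = 273/283 ≈ 0.96466431

0.964664


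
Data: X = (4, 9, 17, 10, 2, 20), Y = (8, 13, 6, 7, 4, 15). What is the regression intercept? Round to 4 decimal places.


a = ybar - b*xbar, where b = sum((xi-xbar)(yi-ybar)) / sum((xi-xbar)^2)
n = 6, xbar = 62/6 = 31/3 ≈ 10.333333, ybar = 53/6 ≈ 8.833333
Sxy = sum((xi-xbar)(yi-ybar)) = 244/3 ≈ 81.333333
Sxx = sum((xi-xbar)^2) = 748/3 ≈ 249.333333
b = Sxy / Sxx = 61/187 ≈ 0.326203
a = 8.833333 - 0.326203 * 10.333333 = 2043/374 ≈ 5.462567

5.4626


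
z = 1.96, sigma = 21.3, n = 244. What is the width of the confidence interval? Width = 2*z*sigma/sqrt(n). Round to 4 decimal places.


width = 2*z*sigma/sqrt(n)
2*z*sigma = 2 * 1.96 * 21.3 = 83.496
sqrt(244) ≈ 15.620499
width = 83.496 / 15.620499 ≈ 5.345284

5.3453


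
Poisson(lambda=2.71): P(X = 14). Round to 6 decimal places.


P = e^(-lam) * lam^k / k!
e^(-2.71) ≈ 0.06653681
lam^k = 2.71^14 ≈ 1152311.967251
k! = 14! = 87178291200
P = 0.06653681 * 1152311.967251 / 87178291200 ≈ 0.000001

0.000001


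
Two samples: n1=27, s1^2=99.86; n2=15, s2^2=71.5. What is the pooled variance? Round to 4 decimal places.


sp^2 = ((n1-1)*s1^2 + (n2-1)*s2^2)/(n1+n2-2)
(n1-1)*s1^2 = 26 * 99.86 = 2596.36
(n2-1)*s2^2 = 14 * 71.5 = 1001
numerator = 2596.36 + 1001 = 3597.36
n1+n2-2 = 40
sp^2 = 3597.36 / 40 = 89.934

89.9340


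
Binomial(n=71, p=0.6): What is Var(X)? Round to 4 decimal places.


Var = n*p*(1-p) = 71 * 0.6 * 0.4 = 17.04

17.0400


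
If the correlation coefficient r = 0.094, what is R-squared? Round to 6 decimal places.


R^2 = r^2 = (0.094)^2 = 0.008836

0.008836


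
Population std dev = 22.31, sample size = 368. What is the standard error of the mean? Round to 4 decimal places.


SE = sigma / sqrt(n)
sqrt(368) ≈ 19.183326
SE = 22.31 / 19.183326 ≈ 1.162989

1.1630


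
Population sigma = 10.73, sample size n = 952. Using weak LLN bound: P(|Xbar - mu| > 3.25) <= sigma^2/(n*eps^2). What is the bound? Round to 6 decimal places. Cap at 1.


bound = min(1, sigma^2/(n*eps^2))
sigma^2 = 10.73^2 = 115.1329
n*eps^2 = 952 * 3.25^2 = 952 * 10.5625 = 10055.5
sigma^2/(n*eps^2) = 115.1329 / 10055.5 ≈ 0.01144974

0.011450


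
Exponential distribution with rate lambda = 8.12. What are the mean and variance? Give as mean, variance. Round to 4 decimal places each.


mean = 1/lam, var = 1/lam^2
mean = 1 / 8.12 = 25/203 ≈ 0.123153
lam^2 = 8.12^2 = 65.9344
var = 1 / 65.9344 ≈ 0.015167

0.1232, 0.0152


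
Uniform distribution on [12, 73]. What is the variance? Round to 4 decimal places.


Var = (b-a)^2 / 12
(b-a)^2 = (73 - 12)^2 = 3721
Var = 3721/12 ≈ 310.083333

310.0833


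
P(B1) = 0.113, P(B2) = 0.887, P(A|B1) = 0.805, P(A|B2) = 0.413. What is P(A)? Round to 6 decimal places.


P(A) = P(A|B1)*P(B1) + P(A|B2)*P(B2)
P(A|B1)*P(B1) = 0.805 * 0.113 = 0.090965
P(A|B2)*P(B2) = 0.413 * 0.887 = 0.366331
P(A) = 0.090965 + 0.366331 = 0.457296

0.457296


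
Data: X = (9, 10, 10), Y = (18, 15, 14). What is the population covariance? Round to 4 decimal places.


Cov = (1/n)*sum((xi-xbar)(yi-ybar))
n = 3, xbar = 29/3 ≈ 9.666667, ybar = 47/3 ≈ 15.666667
sum((xi-xbar)(yi-ybar)) = -7/3 ≈ -2.333333
Cov = -2.333333 / 3 = -7/9 ≈ -0.777778

-0.7778


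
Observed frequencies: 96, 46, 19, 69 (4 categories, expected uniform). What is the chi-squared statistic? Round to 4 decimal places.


chi2 = sum((O-E)^2/E), E = total/4
total = 230, E = 230/4 = 57.5
(96 - 57.5)^2 / 57.5 = 1482.25 / 57.5 = 5929/230 ≈ 25.778261
(46 - 57.5)^2 / 57.5 = 132.25 / 57.5 = 2.3
(19 - 57.5)^2 / 57.5 = 1482.25 / 57.5 = 5929/230 ≈ 25.778261
(69 - 57.5)^2 / 57.5 = 132.25 / 57.5 = 2.3
chi2 = 6458/115 ≈ 56.156522

56.1565


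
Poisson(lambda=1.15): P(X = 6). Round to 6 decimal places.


P = e^(-lam) * lam^k / k!
e^(-1.15) ≈ 0.3166368
lam^k = 1.15^6 ≈ 2.313061
k! = 6! = 720
P = 0.3166368 * 2.313061 / 720 ≈ 0.001017

0.001017


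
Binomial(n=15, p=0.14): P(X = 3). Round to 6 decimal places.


P = C(n,k) * p^k * (1-p)^(n-k)
C(15,3) = 455
p^k = 0.14^3 = 0.002744
(1-p)^(n-k) = 0.86^12 ≈ 0.1636746
P = 455 * 0.002744 * 0.1636746 ≈ 0.204351

0.204351


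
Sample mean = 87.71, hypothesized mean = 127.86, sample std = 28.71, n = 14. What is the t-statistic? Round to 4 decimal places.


t = (xbar - mu0) / (s/sqrt(n))
xbar - mu0 = 87.71 - 127.86 = -40.15
sqrt(14) ≈ 3.74165739
s/sqrt(n) = 28.71 / 3.74165739 ≈ 7.67307026
t = -40.15 / 7.67307026 ≈ -5.232586

-5.2326


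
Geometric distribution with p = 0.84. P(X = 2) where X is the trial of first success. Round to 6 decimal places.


P = (1-p)^(k-1) * p
(1-p)^(k-1) = 0.16^1 = 0.16
P = 0.16 * 0.84 = 0.1344

0.134400


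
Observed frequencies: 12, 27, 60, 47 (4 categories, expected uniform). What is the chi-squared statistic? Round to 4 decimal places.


chi2 = sum((O-E)^2/E), E = total/4
total = 146, E = 146/4 = 36.5
(12 - 36.5)^2 / 36.5 = 600.25 / 36.5 = 2401/146 ≈ 16.445205
(27 - 36.5)^2 / 36.5 = 90.25 / 36.5 = 361/146 ≈ 2.472603
(60 - 36.5)^2 / 36.5 = 552.25 / 36.5 = 2209/146 ≈ 15.130137
(47 - 36.5)^2 / 36.5 = 110.25 / 36.5 = 441/146 ≈ 3.020548
chi2 = 2706/73 ≈ 37.068493

37.0685


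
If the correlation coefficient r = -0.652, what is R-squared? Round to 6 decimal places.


R^2 = r^2 = (-0.652)^2 = 0.425104

0.425104


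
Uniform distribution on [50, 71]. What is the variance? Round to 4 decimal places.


Var = (b-a)^2 / 12
(b-a)^2 = (71 - 50)^2 = 441
Var = 441/12 = 36.75

36.7500


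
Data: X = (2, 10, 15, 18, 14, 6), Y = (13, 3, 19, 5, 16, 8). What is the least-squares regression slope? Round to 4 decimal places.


b = sum((xi-xbar)(yi-ybar)) / sum((xi-xbar)^2)
n = 6, xbar = 65/6 ≈ 10.833333, ybar = 64/6 = 32/3 ≈ 10.666667
Sxy = sum((xi-xbar)(yi-ybar)) = 29/3 ≈ 9.666667
Sxx = sum((xi-xbar)^2) = 1085/6 ≈ 180.833333
b = Sxy / Sxx = 58/1085 ≈ 0.053456

0.0535


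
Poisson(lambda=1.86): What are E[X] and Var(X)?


E[X] = Var(X) = lambda = 1.86

1.86, 1.86


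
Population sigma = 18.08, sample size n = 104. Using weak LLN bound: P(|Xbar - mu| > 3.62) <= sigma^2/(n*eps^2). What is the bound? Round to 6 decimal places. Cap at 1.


bound = min(1, sigma^2/(n*eps^2))
sigma^2 = 18.08^2 = 326.8864
n*eps^2 = 104 * 3.62^2 = 104 * 13.1044 = 1362.8576
sigma^2/(n*eps^2) = 326.8864 / 1362.8576 ≈ 0.23985367

0.239854


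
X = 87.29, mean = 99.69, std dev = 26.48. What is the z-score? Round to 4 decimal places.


z = (X - mu) / sigma
X - mu = 87.29 - 99.69 = -12.4
z = -12.4 / 26.48 = -155/331 ≈ -0.468278

-0.4683


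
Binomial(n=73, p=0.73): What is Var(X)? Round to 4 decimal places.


Var = n*p*(1-p) = 73 * 0.73 * 0.27 = 14.3883

14.3883


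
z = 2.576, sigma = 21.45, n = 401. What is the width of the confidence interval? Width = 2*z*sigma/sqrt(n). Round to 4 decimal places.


width = 2*z*sigma/sqrt(n)
2*z*sigma = 2 * 2.576 * 21.45 = 110.5104
sqrt(401) ≈ 20.024984
width = 110.5104 / 20.024984 ≈ 5.518626

5.5186


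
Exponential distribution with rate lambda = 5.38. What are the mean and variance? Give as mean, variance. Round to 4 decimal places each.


mean = 1/lam, var = 1/lam^2
mean = 1 / 5.38 = 50/269 ≈ 0.185874
lam^2 = 5.38^2 = 28.9444
var = 1 / 28.9444 ≈ 0.034549

0.1859, 0.0345


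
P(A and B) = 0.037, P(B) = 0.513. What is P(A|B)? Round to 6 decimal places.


P(A|B) = P(A and B) / P(B) = 0.037 / 0.513 = 37/513 ≈ 0.07212476

0.072125


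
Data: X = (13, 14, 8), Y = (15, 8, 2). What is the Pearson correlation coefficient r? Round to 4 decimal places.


r = sum((xi-xbar)(yi-ybar)) / sqrt(sum((xi-xbar)^2) * sum((yi-ybar)^2))
n = 3, xbar = 35/3 ≈ 11.666667, ybar = 25/3 ≈ 8.333333
Sxy = sum((xi-xbar)(yi-ybar)) = 94/3 ≈ 31.333333
Sxx = sum((xi-xbar)^2) = 62/3 ≈ 20.666667
Syy = sum((yi-ybar)^2) = 254/3 ≈ 84.666667
sqrt(Sxx*Syy) ≈ 41.830345
r = Sxy / sqrt(Sxx*Syy) = 31.333333 / 41.830345 ≈ 0.749057

0.7491


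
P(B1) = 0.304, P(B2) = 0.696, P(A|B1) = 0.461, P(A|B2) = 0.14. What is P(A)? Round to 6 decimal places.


P(A) = P(A|B1)*P(B1) + P(A|B2)*P(B2)
P(A|B1)*P(B1) = 0.461 * 0.304 = 0.140144
P(A|B2)*P(B2) = 0.14 * 0.696 = 0.09744
P(A) = 0.140144 + 0.09744 = 0.237584

0.237584


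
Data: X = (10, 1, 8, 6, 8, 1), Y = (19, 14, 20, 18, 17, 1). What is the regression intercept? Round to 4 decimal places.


a = ybar - b*xbar, where b = sum((xi-xbar)(yi-ybar)) / sum((xi-xbar)^2)
n = 6, xbar = 34/6 = 17/3 ≈ 5.666667, ybar = 89/6 ≈ 14.833333
Sxy = sum((xi-xbar)(yi-ybar)) = 314/3 ≈ 104.666667
Sxx = sum((xi-xbar)^2) = 220/3 ≈ 73.333333
b = Sxy / Sxx = 157/110 ≈ 1.427273
a = 14.833333 - 1.427273 * 5.666667 = 371/55 ≈ 6.745455

6.7455


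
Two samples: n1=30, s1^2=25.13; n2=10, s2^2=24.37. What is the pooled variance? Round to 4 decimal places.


sp^2 = ((n1-1)*s1^2 + (n2-1)*s2^2)/(n1+n2-2)
(n1-1)*s1^2 = 29 * 25.13 = 728.77
(n2-1)*s2^2 = 9 * 24.37 = 219.33
numerator = 728.77 + 219.33 = 948.1
n1+n2-2 = 38
sp^2 = 948.1 / 38 = 24.95

24.9500


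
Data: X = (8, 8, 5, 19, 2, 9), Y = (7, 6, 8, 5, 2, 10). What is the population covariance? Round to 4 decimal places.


Cov = (1/n)*sum((xi-xbar)(yi-ybar))
n = 6, xbar = 51/6 = 8.5, ybar = 38/6 = 19/3 ≈ 6.333333
sum((xi-xbar)(yi-ybar)) = 10
Cov = 10 / 6 = 5/3 ≈ 1.666667

1.6667


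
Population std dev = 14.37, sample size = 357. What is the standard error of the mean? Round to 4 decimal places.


SE = sigma / sqrt(n)
sqrt(357) ≈ 18.894444
SE = 14.37 / 18.894444 ≈ 0.760541

0.7605


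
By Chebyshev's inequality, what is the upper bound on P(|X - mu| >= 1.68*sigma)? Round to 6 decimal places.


P <= 1/k^2
k^2 = 1.68^2 = 2.8224
1/k^2 = 1 / 2.8224 = 625/1764 ≈ 0.35430839

0.354308


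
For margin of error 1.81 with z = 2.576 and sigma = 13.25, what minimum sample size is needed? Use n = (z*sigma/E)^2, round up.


z*sigma/E = 2.576 * 13.25 / 1.81 = 17066/905 ≈ 18.857459
(z*sigma/E)^2 ≈ 355.603743
round up: n = 356

356


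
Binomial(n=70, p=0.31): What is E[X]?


E[X] = n*p = 70 * 0.31 = 21.7

21.7


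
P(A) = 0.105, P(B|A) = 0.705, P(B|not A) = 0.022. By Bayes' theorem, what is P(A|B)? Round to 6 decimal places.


P(A|B) = P(B|A)*P(A) / P(B), P(B) = P(B|A)*P(A) + P(B|not A)*P(not A)
P(B|A)*P(A) = 0.705 * 0.105 = 0.074025
P(B|not A)*P(not A) = 0.022 * 0.895 = 0.01969
P(B) = 0.074025 + 0.01969 = 0.093715
P(A|B) = 0.074025 / 0.093715 ≈ 0.78989489

0.789895


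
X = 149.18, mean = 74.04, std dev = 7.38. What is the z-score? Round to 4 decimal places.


z = (X - mu) / sigma
X - mu = 149.18 - 74.04 = 75.14
z = 75.14 / 7.38 = 3757/369 ≈ 10.181572

10.1816


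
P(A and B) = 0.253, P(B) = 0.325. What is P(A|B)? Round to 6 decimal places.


P(A|B) = P(A and B) / P(B) = 0.253 / 0.325 = 253/325 ≈ 0.77846154

0.778462


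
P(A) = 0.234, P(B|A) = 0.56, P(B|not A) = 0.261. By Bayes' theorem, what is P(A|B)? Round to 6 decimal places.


P(A|B) = P(B|A)*P(A) / P(B), P(B) = P(B|A)*P(A) + P(B|not A)*P(not A)
P(B|A)*P(A) = 0.56 * 0.234 = 0.13104
P(B|not A)*P(not A) = 0.261 * 0.766 = 0.199926
P(B) = 0.13104 + 0.199926 = 0.330966
P(A|B) = 0.13104 / 0.330966 ≈ 0.39593191

0.395932


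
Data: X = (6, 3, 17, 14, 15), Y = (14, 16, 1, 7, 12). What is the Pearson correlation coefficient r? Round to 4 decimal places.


r = sum((xi-xbar)(yi-ybar)) / sqrt(sum((xi-xbar)^2) * sum((yi-ybar)^2))
n = 5, xbar = 55/5 = 11, ybar = 50/5 = 10
Sxy = sum((xi-xbar)(yi-ybar)) = -123
Sxx = sum((xi-xbar)^2) = 150
Syy = sum((yi-ybar)^2) = 146
sqrt(Sxx*Syy) ≈ 147.986486
r = Sxy / sqrt(Sxx*Syy) = -123 / 147.986486 ≈ -0.831157

-0.8312


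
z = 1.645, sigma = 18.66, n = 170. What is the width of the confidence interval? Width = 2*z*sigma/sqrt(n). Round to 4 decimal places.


width = 2*z*sigma/sqrt(n)
2*z*sigma = 2 * 1.645 * 18.66 = 61.3914
sqrt(170) ≈ 13.038405
width = 61.3914 / 13.038405 ≈ 4.708505

4.7085
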